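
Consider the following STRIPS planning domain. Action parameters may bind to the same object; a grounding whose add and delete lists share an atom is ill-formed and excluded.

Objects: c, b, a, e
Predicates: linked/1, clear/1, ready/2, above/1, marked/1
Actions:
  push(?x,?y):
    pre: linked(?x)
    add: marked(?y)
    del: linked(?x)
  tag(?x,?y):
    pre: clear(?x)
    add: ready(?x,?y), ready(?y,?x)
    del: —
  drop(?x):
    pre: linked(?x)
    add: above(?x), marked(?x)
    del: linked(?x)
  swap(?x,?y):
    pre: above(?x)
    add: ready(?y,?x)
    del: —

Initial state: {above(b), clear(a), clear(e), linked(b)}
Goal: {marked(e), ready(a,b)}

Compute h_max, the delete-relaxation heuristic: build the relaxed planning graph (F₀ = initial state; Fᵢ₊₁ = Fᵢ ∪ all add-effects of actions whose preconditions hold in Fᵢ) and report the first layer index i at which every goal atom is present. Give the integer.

1

F0 = init (4 atoms)
F1 = F0 ∪ {marked(a), marked(b), marked(c), marked(e), ready(a,a), ready(a,b), ready(a,c), ready(a,e), ready(b,a), ready(b,b), ready(b,e), ready(c,a), ready(c,b), ready(c,e), ready(e,a), ready(e,b), ready(e,c), ready(e,e)}  (22 atoms)
goal ⊆ F1  ⇒  h_max = 1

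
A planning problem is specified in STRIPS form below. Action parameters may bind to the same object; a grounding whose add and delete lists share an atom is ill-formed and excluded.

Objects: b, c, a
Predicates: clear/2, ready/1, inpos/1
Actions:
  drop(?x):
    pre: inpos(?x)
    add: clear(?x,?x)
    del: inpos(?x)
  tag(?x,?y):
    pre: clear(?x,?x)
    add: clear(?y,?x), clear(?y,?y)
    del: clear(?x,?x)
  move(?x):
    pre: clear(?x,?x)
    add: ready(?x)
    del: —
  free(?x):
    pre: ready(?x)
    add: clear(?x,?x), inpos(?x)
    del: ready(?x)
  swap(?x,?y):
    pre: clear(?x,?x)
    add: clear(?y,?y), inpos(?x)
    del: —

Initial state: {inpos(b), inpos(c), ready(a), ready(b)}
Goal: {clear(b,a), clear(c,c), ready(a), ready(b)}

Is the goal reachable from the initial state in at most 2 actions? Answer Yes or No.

1. drop(c)  →  {clear(c,c), inpos(b), ready(a), ready(b)}
2. swap(c,a)  →  {clear(a,a), clear(c,c), inpos(b), inpos(c), ready(a), ready(b)}
3. tag(a,b)  →  {clear(b,a), clear(b,b), clear(c,c), inpos(b), inpos(c), ready(a), ready(b)}
optimal plan length = 3; 3 > 2

No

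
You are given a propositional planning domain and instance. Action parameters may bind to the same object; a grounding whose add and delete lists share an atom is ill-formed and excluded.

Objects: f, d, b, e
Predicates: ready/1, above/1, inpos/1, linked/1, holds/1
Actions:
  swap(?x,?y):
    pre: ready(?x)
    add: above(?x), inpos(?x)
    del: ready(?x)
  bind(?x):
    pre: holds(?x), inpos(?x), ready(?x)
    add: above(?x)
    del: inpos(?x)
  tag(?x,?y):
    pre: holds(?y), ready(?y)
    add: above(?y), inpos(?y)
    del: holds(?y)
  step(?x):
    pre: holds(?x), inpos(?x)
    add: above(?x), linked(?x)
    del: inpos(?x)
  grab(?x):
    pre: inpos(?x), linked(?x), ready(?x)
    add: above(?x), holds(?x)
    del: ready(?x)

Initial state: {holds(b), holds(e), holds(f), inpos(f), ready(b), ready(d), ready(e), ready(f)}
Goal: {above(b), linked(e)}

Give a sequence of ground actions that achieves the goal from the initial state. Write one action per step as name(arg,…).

swap(b,f); swap(e,f); step(e)

1. swap(b,f)  →  {above(b), holds(b), holds(e), holds(f), inpos(b), inpos(f), ready(d), ready(e), ready(f)}
2. swap(e,f)  →  {above(b), above(e), holds(b), holds(e), holds(f), inpos(b), inpos(e), inpos(f), ready(d), ready(f)}
3. step(e)  →  {above(b), above(e), holds(b), holds(e), holds(f), inpos(b), inpos(f), linked(e), ready(d), ready(f)}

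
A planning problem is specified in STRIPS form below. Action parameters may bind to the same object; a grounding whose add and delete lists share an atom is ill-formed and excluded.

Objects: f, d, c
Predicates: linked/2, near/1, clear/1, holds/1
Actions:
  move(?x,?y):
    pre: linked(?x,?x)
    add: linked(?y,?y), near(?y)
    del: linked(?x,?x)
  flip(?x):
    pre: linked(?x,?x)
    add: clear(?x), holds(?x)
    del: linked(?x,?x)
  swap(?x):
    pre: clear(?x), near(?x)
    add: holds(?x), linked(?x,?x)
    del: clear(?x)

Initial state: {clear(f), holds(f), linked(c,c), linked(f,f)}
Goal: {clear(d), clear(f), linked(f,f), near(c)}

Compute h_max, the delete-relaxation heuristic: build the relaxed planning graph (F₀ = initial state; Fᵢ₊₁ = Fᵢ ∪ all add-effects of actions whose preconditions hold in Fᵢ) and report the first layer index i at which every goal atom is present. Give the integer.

F0 = init (4 atoms)
F1 = F0 ∪ {clear(c), holds(c), linked(d,d), near(c), near(d), near(f)}  (10 atoms)
F2 = F1 ∪ {clear(d), holds(d)}  (12 atoms)
goal ⊆ F2  ⇒  h_max = 2

2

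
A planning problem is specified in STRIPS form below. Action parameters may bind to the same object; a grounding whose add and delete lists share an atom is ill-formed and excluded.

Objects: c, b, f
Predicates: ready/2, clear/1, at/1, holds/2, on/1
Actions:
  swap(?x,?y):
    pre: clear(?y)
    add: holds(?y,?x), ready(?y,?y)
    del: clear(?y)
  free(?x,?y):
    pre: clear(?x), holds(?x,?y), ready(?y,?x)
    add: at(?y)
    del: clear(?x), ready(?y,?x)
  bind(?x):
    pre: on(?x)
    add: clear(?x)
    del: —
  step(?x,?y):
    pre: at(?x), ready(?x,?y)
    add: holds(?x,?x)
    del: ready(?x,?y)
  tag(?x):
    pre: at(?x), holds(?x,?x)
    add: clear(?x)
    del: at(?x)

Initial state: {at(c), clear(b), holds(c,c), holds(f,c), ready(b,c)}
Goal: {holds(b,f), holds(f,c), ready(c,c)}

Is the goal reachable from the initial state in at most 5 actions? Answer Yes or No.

1. swap(f,b)  →  {at(c), holds(b,f), holds(c,c), holds(f,c), ready(b,b), ready(b,c)}
2. tag(c)  →  {clear(c), holds(b,f), holds(c,c), holds(f,c), ready(b,b), ready(b,c)}
3. swap(c,c)  →  {holds(b,f), holds(c,c), holds(f,c), ready(b,b), ready(b,c), ready(c,c)}
optimal plan length = 3; 3 ≤ 5

Yes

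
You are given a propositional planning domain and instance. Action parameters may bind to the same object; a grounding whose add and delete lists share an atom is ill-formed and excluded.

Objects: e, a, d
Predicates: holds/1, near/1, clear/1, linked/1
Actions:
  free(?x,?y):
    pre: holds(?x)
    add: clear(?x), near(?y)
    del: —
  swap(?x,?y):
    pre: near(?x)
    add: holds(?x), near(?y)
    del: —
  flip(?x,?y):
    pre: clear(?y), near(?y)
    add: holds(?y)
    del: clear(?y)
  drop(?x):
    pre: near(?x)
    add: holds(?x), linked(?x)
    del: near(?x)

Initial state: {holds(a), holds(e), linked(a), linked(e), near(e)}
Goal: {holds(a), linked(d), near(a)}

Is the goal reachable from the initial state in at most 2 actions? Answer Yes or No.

1. free(e,a)  →  {clear(e), holds(a), holds(e), linked(a), linked(e), near(a), near(e)}
2. free(e,d)  →  {clear(e), holds(a), holds(e), linked(a), linked(e), near(a), near(d), near(e)}
3. drop(d)  →  {clear(e), holds(a), holds(d), holds(e), linked(a), linked(d), linked(e), near(a), near(e)}
optimal plan length = 3; 3 > 2

No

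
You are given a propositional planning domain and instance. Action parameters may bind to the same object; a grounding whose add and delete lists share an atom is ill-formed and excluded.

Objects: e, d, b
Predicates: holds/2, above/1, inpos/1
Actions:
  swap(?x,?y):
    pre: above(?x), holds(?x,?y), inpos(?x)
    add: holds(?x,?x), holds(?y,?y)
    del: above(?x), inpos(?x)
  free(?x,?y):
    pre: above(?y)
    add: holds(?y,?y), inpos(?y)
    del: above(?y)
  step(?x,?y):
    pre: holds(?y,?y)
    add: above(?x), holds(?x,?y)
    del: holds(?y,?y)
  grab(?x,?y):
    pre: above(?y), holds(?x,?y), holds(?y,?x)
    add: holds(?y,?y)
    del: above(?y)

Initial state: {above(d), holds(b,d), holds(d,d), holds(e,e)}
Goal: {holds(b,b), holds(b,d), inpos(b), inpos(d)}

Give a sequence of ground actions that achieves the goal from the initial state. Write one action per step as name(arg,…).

free(e,d); step(b,e); free(e,b)

1. free(e,d)  →  {holds(b,d), holds(d,d), holds(e,e), inpos(d)}
2. step(b,e)  →  {above(b), holds(b,d), holds(b,e), holds(d,d), inpos(d)}
3. free(e,b)  →  {holds(b,b), holds(b,d), holds(b,e), holds(d,d), inpos(b), inpos(d)}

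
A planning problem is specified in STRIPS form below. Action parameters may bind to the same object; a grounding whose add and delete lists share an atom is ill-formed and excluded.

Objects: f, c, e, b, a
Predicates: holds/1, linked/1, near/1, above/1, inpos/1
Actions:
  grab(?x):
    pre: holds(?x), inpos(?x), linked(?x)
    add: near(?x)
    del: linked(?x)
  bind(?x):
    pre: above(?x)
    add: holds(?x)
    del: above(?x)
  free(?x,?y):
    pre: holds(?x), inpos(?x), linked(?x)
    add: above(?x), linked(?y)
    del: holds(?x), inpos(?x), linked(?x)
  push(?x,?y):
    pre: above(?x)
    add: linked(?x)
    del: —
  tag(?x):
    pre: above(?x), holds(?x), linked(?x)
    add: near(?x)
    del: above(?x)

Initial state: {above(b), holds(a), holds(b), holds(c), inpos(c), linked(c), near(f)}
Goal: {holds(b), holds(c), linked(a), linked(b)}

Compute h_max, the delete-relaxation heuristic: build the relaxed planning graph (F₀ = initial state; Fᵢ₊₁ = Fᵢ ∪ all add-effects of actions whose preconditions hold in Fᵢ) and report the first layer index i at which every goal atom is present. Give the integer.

F0 = init (7 atoms)
F1 = F0 ∪ {above(c), linked(a), linked(b), linked(e), linked(f), near(c)}  (13 atoms)
goal ⊆ F1  ⇒  h_max = 1

1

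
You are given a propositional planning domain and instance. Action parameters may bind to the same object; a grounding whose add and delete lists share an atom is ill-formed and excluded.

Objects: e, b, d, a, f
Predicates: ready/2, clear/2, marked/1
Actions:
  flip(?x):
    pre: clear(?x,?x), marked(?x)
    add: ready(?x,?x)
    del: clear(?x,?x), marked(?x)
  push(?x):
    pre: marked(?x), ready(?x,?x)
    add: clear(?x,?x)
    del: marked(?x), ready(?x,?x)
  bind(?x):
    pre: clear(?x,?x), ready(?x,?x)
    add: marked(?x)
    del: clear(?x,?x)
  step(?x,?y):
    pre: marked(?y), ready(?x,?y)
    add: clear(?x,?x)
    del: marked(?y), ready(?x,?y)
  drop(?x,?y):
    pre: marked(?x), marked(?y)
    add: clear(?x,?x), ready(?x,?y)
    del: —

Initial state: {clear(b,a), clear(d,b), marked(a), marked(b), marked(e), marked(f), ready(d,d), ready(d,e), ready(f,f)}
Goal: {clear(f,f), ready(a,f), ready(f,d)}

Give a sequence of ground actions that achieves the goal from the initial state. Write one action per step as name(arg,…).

step(d,e); bind(d); drop(a,f); drop(f,d)

1. step(d,e)  →  {clear(b,a), clear(d,b), clear(d,d), marked(a), marked(b), marked(f), ready(d,d), ready(f,f)}
2. bind(d)  →  {clear(b,a), clear(d,b), marked(a), marked(b), marked(d), marked(f), ready(d,d), ready(f,f)}
3. drop(a,f)  →  {clear(a,a), clear(b,a), clear(d,b), marked(a), marked(b), marked(d), marked(f), ready(a,f), ready(d,d), ready(f,f)}
4. drop(f,d)  →  {clear(a,a), clear(b,a), clear(d,b), clear(f,f), marked(a), marked(b), marked(d), marked(f), ready(a,f), ready(d,d), ready(f,d), ready(f,f)}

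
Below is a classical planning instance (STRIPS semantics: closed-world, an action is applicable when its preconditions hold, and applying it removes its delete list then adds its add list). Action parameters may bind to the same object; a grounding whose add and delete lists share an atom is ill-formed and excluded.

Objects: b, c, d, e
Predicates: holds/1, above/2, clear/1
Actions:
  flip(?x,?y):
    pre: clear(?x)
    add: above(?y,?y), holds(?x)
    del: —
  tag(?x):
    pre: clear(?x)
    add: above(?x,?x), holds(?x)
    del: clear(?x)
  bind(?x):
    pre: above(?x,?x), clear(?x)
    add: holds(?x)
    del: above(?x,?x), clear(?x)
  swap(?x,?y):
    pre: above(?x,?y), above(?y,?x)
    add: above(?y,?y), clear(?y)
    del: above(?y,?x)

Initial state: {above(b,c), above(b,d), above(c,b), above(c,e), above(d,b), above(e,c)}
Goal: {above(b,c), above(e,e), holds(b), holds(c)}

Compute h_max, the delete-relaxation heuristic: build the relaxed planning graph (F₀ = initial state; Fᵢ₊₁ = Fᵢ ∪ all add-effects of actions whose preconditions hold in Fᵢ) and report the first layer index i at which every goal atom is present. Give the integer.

2

F0 = init (6 atoms)
F1 = F0 ∪ {above(b,b), above(c,c), above(d,d), above(e,e), clear(b), clear(c), clear(d), clear(e)}  (14 atoms)
F2 = F1 ∪ {holds(b), holds(c), holds(d), holds(e)}  (18 atoms)
goal ⊆ F2  ⇒  h_max = 2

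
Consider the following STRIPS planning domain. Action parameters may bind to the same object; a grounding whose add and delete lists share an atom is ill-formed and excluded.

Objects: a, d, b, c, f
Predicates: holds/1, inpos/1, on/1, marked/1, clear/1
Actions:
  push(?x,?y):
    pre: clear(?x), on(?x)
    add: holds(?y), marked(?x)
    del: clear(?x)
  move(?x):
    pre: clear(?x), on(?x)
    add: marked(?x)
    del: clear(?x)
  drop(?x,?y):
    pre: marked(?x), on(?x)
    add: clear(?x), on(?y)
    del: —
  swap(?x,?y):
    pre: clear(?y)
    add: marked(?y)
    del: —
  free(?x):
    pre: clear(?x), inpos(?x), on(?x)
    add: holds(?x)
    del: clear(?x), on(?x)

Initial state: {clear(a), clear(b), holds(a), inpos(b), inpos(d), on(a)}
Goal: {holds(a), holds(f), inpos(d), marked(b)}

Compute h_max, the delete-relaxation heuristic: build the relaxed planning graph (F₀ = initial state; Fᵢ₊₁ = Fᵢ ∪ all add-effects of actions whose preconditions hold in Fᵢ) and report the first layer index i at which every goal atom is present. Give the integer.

F0 = init (6 atoms)
F1 = F0 ∪ {holds(b), holds(c), holds(d), holds(f), marked(a), marked(b)}  (12 atoms)
goal ⊆ F1  ⇒  h_max = 1

1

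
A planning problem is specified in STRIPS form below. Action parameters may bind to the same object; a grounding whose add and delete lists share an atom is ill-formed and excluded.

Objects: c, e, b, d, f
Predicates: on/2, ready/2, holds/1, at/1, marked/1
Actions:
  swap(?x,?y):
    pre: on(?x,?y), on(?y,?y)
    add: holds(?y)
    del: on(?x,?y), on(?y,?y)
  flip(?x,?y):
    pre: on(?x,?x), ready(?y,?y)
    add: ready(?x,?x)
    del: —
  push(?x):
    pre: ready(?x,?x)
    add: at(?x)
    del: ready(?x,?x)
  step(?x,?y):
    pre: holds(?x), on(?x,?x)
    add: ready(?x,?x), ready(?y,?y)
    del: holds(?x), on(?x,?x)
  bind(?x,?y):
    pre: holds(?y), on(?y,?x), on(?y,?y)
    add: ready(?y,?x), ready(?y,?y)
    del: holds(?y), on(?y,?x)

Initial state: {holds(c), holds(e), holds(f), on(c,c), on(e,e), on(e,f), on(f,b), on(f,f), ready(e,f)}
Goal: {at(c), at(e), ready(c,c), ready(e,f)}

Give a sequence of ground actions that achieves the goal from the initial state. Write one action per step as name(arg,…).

1. step(c,c)  →  {holds(e), holds(f), on(e,e), on(e,f), on(f,b), on(f,f), ready(c,c), ready(e,f)}
2. push(c)  →  {at(c), holds(e), holds(f), on(e,e), on(e,f), on(f,b), on(f,f), ready(e,f)}
3. step(e,c)  →  {at(c), holds(f), on(e,f), on(f,b), on(f,f), ready(c,c), ready(e,e), ready(e,f)}
4. push(e)  →  {at(c), at(e), holds(f), on(e,f), on(f,b), on(f,f), ready(c,c), ready(e,f)}

step(c,c); push(c); step(e,c); push(e)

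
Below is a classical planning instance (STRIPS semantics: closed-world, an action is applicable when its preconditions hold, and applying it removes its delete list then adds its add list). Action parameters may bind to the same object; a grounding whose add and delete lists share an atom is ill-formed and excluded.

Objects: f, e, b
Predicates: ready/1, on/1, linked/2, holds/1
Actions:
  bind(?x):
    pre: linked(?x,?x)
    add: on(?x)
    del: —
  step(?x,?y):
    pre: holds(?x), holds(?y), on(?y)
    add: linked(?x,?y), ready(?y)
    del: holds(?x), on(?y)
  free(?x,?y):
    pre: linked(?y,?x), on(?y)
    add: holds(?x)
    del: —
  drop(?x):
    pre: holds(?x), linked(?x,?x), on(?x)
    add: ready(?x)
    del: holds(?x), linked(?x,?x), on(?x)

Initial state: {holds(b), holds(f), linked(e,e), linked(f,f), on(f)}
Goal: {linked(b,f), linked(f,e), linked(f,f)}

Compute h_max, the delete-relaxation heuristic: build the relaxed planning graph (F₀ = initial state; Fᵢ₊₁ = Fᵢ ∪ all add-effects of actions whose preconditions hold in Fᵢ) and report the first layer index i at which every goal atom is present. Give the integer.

3

F0 = init (5 atoms)
F1 = F0 ∪ {linked(b,f), on(e), ready(f)}  (8 atoms)
F2 = F1 ∪ {holds(e)}  (9 atoms)
F3 = F2 ∪ {linked(b,e), linked(e,f), linked(f,e), ready(e)}  (13 atoms)
goal ⊆ F3  ⇒  h_max = 3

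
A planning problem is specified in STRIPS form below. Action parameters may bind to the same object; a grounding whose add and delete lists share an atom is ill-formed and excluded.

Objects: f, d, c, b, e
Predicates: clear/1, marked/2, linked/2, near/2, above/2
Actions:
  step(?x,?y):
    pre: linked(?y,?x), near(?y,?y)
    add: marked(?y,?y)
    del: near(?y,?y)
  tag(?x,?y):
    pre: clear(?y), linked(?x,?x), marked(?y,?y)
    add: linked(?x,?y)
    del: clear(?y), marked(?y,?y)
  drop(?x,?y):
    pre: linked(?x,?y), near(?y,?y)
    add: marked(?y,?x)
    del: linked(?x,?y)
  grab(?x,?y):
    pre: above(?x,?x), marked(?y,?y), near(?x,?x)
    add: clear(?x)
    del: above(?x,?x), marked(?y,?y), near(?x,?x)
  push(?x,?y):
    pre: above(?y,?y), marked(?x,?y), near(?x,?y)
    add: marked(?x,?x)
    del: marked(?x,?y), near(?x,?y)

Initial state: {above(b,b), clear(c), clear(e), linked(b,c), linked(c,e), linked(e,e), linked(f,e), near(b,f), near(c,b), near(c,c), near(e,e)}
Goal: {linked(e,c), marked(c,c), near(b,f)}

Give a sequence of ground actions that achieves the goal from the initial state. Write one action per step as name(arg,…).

1. drop(b,c)  →  {above(b,b), clear(c), clear(e), linked(c,e), linked(e,e), linked(f,e), marked(c,b), near(b,f), near(c,b), near(c,c), near(e,e)}
2. step(e,c)  →  {above(b,b), clear(c), clear(e), linked(c,e), linked(e,e), linked(f,e), marked(c,b), marked(c,c), near(b,f), near(c,b), near(e,e)}
3. tag(e,c)  →  {above(b,b), clear(e), linked(c,e), linked(e,c), linked(e,e), linked(f,e), marked(c,b), near(b,f), near(c,b), near(e,e)}
4. push(c,b)  →  {above(b,b), clear(e), linked(c,e), linked(e,c), linked(e,e), linked(f,e), marked(c,c), near(b,f), near(e,e)}

drop(b,c); step(e,c); tag(e,c); push(c,b)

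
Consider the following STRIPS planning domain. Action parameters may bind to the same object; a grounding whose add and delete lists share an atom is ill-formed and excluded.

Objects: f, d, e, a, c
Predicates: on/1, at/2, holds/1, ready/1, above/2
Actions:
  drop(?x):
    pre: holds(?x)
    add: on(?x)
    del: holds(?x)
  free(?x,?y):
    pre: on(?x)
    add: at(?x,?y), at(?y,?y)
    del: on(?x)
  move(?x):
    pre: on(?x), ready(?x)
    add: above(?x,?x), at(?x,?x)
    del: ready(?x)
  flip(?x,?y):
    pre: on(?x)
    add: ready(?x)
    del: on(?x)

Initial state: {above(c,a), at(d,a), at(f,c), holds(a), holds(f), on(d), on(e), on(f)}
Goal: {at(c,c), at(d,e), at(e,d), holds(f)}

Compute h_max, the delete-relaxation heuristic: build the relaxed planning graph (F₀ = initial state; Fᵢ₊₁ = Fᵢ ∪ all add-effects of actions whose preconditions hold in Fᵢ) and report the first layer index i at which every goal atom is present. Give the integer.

F0 = init (8 atoms)
F1 = F0 ∪ {at(a,a), at(c,c), at(d,c), at(d,d), at(d,e), at(d,f), at(e,a), at(e,c), at(e,d), at(e,e), at(e,f), at(f,a), at(f,d), at(f,e), at(f,f), on(a), ready(d), ready(e), ready(f)}  (27 atoms)
goal ⊆ F1  ⇒  h_max = 1

1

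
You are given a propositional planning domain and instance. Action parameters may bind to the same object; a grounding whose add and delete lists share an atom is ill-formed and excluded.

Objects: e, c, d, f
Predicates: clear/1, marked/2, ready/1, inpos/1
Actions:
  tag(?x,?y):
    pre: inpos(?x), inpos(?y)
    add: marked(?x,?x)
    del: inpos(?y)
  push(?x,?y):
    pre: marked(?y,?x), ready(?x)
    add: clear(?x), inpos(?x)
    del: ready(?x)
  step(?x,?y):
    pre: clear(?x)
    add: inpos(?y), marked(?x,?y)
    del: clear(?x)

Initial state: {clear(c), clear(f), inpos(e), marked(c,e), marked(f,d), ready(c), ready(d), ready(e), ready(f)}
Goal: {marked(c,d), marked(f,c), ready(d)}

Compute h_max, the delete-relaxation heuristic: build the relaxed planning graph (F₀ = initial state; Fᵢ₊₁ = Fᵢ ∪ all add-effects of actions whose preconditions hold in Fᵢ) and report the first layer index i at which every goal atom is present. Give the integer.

F0 = init (9 atoms)
F1 = F0 ∪ {clear(d), clear(e), inpos(c), inpos(d), inpos(f), marked(c,c), marked(c,d), marked(c,f), marked(e,e), marked(f,c), marked(f,e), marked(f,f)}  (21 atoms)
goal ⊆ F1  ⇒  h_max = 1

1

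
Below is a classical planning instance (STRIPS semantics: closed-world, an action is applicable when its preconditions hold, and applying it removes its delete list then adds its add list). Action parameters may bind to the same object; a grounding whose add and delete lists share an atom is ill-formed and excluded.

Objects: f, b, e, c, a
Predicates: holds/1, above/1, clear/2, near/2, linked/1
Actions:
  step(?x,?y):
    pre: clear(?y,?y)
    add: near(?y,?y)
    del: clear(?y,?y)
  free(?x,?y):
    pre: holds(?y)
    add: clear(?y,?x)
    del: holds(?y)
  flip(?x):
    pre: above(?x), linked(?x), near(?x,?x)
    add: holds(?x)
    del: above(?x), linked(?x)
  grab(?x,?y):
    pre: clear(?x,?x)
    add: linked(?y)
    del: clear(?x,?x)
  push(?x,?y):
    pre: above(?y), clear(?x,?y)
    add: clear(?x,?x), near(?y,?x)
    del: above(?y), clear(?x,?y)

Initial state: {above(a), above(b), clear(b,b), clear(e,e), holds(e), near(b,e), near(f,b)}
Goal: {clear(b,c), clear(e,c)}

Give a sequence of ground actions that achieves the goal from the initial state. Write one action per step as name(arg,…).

step(f,b); free(c,e); grab(e,b); flip(b); free(c,b)

1. step(f,b)  →  {above(a), above(b), clear(e,e), holds(e), near(b,b), near(b,e), near(f,b)}
2. free(c,e)  →  {above(a), above(b), clear(e,c), clear(e,e), near(b,b), near(b,e), near(f,b)}
3. grab(e,b)  →  {above(a), above(b), clear(e,c), linked(b), near(b,b), near(b,e), near(f,b)}
4. flip(b)  →  {above(a), clear(e,c), holds(b), near(b,b), near(b,e), near(f,b)}
5. free(c,b)  →  {above(a), clear(b,c), clear(e,c), near(b,b), near(b,e), near(f,b)}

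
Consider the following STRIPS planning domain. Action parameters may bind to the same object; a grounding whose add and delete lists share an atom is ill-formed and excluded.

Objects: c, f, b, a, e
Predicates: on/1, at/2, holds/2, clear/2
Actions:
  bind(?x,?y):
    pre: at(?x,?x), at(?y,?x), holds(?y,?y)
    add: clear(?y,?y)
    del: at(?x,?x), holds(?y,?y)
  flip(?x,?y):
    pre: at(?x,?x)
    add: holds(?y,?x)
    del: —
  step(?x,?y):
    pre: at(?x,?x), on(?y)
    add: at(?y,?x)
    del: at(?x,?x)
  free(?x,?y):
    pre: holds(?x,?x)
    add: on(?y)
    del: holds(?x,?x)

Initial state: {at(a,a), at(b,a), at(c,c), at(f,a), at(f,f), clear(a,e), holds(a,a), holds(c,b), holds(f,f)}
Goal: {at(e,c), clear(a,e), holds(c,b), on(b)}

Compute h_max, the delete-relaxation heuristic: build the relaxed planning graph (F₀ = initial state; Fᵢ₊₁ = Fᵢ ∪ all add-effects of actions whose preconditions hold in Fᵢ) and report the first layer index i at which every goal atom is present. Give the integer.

2

F0 = init (9 atoms)
F1 = F0 ∪ {clear(a,a), clear(f,f), holds(a,c), holds(a,f), holds(b,a), holds(b,c), holds(b,f), holds(c,a), holds(c,c), holds(c,f), holds(e,a), holds(e,c), holds(e,f), holds(f,a), holds(f,c), on(a), on(b), on(c), on(e), on(f)}  (29 atoms)
F2 = F1 ∪ {at(a,c), at(a,f), at(b,c), at(b,f), at(c,a), at(c,f), at(e,a), at(e,c), at(e,f), at(f,c), clear(c,c)}  (40 atoms)
goal ⊆ F2  ⇒  h_max = 2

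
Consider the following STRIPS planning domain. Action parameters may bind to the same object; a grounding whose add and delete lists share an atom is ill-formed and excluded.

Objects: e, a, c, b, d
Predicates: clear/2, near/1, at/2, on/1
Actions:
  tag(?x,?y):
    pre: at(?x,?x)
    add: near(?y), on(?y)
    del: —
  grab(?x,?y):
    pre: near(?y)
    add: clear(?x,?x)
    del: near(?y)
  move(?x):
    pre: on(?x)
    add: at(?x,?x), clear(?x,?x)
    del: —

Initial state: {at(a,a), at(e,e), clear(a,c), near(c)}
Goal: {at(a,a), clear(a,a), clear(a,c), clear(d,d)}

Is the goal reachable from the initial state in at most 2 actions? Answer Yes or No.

1. tag(e,e)  →  {at(a,a), at(e,e), clear(a,c), near(c), near(e), on(e)}
2. grab(a,e)  →  {at(a,a), at(e,e), clear(a,a), clear(a,c), near(c), on(e)}
3. grab(d,c)  →  {at(a,a), at(e,e), clear(a,a), clear(a,c), clear(d,d), on(e)}
optimal plan length = 3; 3 > 2

No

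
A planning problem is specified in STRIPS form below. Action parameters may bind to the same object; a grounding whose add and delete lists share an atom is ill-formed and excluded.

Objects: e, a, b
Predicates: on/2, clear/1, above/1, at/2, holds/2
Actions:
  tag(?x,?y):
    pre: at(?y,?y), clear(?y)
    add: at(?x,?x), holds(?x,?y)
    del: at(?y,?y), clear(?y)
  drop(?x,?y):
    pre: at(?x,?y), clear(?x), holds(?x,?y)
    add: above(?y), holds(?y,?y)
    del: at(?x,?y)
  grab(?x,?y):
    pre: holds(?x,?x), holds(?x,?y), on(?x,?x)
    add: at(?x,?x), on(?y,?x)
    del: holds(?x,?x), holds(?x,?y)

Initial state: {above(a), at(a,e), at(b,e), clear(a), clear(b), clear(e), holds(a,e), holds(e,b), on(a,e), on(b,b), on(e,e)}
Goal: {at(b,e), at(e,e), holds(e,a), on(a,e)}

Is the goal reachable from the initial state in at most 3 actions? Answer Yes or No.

1. drop(a,e)  →  {above(a), above(e), at(b,e), clear(a), clear(b), clear(e), holds(a,e), holds(e,b), holds(e,e), on(a,e), on(b,b), on(e,e)}
2. grab(e,e)  →  {above(a), above(e), at(b,e), at(e,e), clear(a), clear(b), clear(e), holds(a,e), holds(e,b), on(a,e), on(b,b), on(e,e)}
3. tag(a,e)  →  {above(a), above(e), at(a,a), at(b,e), clear(a), clear(b), holds(a,e), holds(e,b), on(a,e), on(b,b), on(e,e)}
4. tag(e,a)  →  {above(a), above(e), at(b,e), at(e,e), clear(b), holds(a,e), holds(e,a), holds(e,b), on(a,e), on(b,b), on(e,e)}
optimal plan length = 4; 4 > 3

No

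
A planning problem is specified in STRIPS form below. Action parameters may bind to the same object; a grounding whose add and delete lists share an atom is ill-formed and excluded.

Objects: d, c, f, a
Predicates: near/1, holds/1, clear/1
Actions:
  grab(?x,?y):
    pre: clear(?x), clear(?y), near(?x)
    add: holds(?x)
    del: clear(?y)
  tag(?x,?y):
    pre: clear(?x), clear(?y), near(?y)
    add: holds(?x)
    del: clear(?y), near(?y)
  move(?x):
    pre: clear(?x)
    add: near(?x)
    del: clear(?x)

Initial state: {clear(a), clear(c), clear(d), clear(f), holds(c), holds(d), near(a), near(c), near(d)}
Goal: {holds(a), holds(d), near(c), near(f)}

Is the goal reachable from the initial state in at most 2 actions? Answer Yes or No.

Yes

1. grab(a,d)  →  {clear(a), clear(c), clear(f), holds(a), holds(c), holds(d), near(a), near(c), near(d)}
2. move(f)  →  {clear(a), clear(c), holds(a), holds(c), holds(d), near(a), near(c), near(d), near(f)}
optimal plan length = 2; 2 ≤ 2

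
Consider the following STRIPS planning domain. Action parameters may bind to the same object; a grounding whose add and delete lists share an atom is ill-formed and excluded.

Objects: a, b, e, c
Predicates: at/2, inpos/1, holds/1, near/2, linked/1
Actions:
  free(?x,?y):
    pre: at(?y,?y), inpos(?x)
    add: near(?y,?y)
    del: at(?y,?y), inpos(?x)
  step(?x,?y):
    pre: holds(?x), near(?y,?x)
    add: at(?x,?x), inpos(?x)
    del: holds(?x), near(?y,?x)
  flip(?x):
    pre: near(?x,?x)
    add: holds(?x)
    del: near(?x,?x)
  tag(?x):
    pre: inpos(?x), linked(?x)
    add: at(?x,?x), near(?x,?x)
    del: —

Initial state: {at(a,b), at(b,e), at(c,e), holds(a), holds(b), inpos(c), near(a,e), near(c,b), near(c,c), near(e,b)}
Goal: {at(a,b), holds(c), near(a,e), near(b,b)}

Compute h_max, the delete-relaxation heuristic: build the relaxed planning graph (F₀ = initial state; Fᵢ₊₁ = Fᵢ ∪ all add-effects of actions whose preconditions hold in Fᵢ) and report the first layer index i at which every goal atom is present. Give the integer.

F0 = init (10 atoms)
F1 = F0 ∪ {at(b,b), holds(c), inpos(b)}  (13 atoms)
F2 = F1 ∪ {at(c,c), near(b,b)}  (15 atoms)
goal ⊆ F2  ⇒  h_max = 2

2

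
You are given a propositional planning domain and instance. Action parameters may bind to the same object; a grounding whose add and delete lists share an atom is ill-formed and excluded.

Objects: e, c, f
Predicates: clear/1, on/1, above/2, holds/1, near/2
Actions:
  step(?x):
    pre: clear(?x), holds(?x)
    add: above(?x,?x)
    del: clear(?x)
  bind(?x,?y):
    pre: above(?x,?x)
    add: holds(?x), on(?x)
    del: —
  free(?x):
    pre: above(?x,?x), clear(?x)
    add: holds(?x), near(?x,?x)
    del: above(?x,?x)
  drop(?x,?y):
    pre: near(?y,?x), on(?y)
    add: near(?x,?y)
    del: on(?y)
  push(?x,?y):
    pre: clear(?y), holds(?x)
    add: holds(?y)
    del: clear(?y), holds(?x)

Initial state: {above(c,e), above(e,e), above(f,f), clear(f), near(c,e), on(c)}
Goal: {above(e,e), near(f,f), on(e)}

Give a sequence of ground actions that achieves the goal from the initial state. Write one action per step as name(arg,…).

1. bind(e,e)  →  {above(c,e), above(e,e), above(f,f), clear(f), holds(e), near(c,e), on(c), on(e)}
2. free(f)  →  {above(c,e), above(e,e), clear(f), holds(e), holds(f), near(c,e), near(f,f), on(c), on(e)}

bind(e,e); free(f)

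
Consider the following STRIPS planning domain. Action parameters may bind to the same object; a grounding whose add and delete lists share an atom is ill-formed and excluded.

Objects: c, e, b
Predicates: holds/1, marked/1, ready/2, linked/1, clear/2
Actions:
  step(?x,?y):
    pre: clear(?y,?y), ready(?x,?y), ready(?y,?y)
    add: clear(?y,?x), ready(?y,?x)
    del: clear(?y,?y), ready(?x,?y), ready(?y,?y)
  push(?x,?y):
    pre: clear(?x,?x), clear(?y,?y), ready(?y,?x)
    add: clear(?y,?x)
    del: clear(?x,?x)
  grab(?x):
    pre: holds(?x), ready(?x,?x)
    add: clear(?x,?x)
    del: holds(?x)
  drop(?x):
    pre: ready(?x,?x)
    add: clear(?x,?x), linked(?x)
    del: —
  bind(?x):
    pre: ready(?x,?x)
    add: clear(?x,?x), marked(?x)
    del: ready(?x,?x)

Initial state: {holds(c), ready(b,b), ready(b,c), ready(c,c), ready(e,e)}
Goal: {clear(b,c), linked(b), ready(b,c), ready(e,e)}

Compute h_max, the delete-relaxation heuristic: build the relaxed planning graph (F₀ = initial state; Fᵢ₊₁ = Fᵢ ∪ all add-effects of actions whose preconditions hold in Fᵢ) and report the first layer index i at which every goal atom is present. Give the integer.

2

F0 = init (5 atoms)
F1 = F0 ∪ {clear(b,b), clear(c,c), clear(e,e), linked(b), linked(c), linked(e), marked(b), marked(c), marked(e)}  (14 atoms)
F2 = F1 ∪ {clear(b,c), clear(c,b), ready(c,b)}  (17 atoms)
goal ⊆ F2  ⇒  h_max = 2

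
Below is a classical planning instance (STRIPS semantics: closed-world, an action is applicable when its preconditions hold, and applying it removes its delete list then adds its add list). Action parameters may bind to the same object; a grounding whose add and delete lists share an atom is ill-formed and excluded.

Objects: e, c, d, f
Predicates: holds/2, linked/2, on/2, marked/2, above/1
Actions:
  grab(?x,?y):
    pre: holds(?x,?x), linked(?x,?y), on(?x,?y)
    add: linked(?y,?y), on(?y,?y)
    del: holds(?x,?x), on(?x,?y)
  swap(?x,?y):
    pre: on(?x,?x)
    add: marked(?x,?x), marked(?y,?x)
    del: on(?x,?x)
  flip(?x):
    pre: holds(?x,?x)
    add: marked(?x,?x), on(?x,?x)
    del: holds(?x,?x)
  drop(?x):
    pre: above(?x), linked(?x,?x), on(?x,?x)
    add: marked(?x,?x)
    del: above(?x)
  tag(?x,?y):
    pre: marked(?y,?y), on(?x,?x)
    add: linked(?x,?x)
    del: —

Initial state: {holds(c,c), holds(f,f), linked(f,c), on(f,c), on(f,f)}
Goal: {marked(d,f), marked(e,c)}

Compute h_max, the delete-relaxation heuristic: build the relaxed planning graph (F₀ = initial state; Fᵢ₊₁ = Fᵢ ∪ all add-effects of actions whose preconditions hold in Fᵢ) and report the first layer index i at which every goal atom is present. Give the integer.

F0 = init (5 atoms)
F1 = F0 ∪ {linked(c,c), marked(c,c), marked(c,f), marked(d,f), marked(e,f), marked(f,f), on(c,c)}  (12 atoms)
F2 = F1 ∪ {linked(f,f), marked(d,c), marked(e,c), marked(f,c)}  (16 atoms)
goal ⊆ F2  ⇒  h_max = 2

2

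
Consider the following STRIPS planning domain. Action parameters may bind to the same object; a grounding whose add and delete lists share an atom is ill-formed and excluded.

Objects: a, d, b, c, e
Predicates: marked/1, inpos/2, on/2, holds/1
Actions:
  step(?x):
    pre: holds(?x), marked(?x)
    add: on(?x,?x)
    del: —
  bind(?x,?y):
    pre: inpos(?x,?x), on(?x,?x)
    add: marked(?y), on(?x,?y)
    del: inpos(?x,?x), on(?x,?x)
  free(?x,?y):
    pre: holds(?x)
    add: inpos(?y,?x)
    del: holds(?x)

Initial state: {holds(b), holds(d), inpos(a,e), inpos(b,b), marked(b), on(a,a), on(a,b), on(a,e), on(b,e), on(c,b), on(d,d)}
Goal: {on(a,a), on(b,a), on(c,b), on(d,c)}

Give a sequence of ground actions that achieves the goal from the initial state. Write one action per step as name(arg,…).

1. step(b)  →  {holds(b), holds(d), inpos(a,e), inpos(b,b), marked(b), on(a,a), on(a,b), on(a,e), on(b,b), on(b,e), on(c,b), on(d,d)}
2. bind(b,a)  →  {holds(b), holds(d), inpos(a,e), marked(a), marked(b), on(a,a), on(a,b), on(a,e), on(b,a), on(b,e), on(c,b), on(d,d)}
3. free(d,d)  →  {holds(b), inpos(a,e), inpos(d,d), marked(a), marked(b), on(a,a), on(a,b), on(a,e), on(b,a), on(b,e), on(c,b), on(d,d)}
4. bind(d,c)  →  {holds(b), inpos(a,e), marked(a), marked(b), marked(c), on(a,a), on(a,b), on(a,e), on(b,a), on(b,e), on(c,b), on(d,c)}

step(b); bind(b,a); free(d,d); bind(d,c)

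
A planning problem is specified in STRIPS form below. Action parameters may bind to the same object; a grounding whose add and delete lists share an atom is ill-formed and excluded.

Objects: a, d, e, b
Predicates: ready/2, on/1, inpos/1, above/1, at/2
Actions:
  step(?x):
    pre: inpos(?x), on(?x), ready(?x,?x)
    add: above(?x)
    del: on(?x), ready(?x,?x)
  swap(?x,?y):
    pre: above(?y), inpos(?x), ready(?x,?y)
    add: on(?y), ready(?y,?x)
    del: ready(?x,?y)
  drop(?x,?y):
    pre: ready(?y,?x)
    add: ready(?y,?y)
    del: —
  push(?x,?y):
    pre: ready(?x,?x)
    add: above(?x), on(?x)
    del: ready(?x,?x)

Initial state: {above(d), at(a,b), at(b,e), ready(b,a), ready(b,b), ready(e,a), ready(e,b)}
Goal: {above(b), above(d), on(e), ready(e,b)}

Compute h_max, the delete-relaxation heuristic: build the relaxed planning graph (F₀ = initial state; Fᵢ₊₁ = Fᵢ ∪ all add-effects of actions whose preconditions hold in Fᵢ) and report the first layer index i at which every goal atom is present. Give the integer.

F0 = init (7 atoms)
F1 = F0 ∪ {above(b), on(b), ready(e,e)}  (10 atoms)
F2 = F1 ∪ {above(e), on(e)}  (12 atoms)
goal ⊆ F2  ⇒  h_max = 2

2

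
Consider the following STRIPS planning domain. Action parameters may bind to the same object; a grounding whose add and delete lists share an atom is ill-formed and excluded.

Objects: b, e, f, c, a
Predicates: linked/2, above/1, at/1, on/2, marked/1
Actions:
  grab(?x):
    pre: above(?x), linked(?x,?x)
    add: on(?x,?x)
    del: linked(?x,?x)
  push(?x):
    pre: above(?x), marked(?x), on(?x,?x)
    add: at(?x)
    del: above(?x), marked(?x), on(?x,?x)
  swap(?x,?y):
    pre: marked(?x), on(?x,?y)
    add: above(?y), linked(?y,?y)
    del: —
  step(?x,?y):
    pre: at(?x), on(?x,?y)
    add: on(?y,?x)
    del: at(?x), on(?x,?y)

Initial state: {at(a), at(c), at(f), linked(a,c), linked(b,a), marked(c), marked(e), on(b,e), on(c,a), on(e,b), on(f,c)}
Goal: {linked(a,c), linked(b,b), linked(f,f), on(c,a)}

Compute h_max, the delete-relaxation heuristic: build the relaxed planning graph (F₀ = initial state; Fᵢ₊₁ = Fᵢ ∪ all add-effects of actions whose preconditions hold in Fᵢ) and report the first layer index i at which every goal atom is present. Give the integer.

F0 = init (11 atoms)
F1 = F0 ∪ {above(a), above(b), linked(a,a), linked(b,b), on(a,c), on(c,f)}  (17 atoms)
F2 = F1 ∪ {above(f), linked(f,f), on(a,a), on(b,b)}  (21 atoms)
goal ⊆ F2  ⇒  h_max = 2

2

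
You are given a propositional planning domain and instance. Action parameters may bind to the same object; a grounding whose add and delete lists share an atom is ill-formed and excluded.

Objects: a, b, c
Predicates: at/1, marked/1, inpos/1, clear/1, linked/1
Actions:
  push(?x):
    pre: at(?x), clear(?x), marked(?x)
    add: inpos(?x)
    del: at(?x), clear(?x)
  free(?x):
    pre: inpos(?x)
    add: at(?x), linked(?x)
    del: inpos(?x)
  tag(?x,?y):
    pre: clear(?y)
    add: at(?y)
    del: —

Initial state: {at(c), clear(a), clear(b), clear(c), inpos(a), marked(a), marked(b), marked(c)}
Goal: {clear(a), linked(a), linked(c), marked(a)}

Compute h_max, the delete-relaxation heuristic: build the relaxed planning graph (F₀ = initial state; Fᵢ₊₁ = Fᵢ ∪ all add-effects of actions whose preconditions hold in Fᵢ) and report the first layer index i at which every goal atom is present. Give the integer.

2

F0 = init (8 atoms)
F1 = F0 ∪ {at(a), at(b), inpos(c), linked(a)}  (12 atoms)
F2 = F1 ∪ {inpos(b), linked(c)}  (14 atoms)
goal ⊆ F2  ⇒  h_max = 2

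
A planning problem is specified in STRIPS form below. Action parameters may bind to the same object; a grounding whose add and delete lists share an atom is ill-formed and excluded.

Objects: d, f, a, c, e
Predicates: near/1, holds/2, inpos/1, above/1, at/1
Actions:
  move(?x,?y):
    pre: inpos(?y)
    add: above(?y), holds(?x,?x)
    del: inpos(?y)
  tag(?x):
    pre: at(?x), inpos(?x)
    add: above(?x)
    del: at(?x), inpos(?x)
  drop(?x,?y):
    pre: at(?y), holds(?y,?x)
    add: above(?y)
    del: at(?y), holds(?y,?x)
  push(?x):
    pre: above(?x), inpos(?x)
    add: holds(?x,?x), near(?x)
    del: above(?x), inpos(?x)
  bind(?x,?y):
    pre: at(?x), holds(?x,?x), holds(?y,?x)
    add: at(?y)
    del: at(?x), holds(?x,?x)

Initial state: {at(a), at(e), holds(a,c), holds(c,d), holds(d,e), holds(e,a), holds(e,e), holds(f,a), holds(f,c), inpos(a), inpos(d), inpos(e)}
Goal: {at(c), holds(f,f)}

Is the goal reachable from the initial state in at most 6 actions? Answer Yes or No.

Yes

1. move(d,d)  →  {above(d), at(a), at(e), holds(a,c), holds(c,d), holds(d,d), holds(d,e), holds(e,a), holds(e,e), holds(f,a), holds(f,c), inpos(a), inpos(e)}
2. move(f,a)  →  {above(a), above(d), at(a), at(e), holds(a,c), holds(c,d), holds(d,d), holds(d,e), holds(e,a), holds(e,e), holds(f,a), holds(f,c), holds(f,f), inpos(e)}
3. bind(e,d)  →  {above(a), above(d), at(a), at(d), holds(a,c), holds(c,d), holds(d,d), holds(d,e), holds(e,a), holds(f,a), holds(f,c), holds(f,f), inpos(e)}
4. bind(d,c)  →  {above(a), above(d), at(a), at(c), holds(a,c), holds(c,d), holds(d,e), holds(e,a), holds(f,a), holds(f,c), holds(f,f), inpos(e)}
optimal plan length = 4; 4 ≤ 6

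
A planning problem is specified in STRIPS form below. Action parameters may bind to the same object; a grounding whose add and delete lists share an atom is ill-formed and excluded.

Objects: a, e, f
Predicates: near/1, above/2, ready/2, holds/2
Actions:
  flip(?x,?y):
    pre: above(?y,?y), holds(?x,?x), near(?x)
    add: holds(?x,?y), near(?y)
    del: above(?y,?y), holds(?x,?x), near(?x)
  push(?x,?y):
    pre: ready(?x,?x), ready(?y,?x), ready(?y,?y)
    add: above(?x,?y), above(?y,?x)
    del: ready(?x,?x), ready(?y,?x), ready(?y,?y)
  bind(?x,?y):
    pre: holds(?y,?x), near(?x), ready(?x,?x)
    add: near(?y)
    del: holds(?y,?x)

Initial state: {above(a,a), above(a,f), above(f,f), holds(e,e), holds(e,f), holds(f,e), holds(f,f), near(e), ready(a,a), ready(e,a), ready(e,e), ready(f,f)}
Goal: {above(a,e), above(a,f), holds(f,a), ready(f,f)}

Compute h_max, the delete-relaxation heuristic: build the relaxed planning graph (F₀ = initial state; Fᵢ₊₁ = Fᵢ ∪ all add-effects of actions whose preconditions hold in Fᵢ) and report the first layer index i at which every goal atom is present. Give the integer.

2

F0 = init (12 atoms)
F1 = F0 ∪ {above(a,e), above(e,a), above(e,e), holds(e,a), near(a), near(f)}  (18 atoms)
F2 = F1 ∪ {holds(f,a)}  (19 atoms)
goal ⊆ F2  ⇒  h_max = 2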